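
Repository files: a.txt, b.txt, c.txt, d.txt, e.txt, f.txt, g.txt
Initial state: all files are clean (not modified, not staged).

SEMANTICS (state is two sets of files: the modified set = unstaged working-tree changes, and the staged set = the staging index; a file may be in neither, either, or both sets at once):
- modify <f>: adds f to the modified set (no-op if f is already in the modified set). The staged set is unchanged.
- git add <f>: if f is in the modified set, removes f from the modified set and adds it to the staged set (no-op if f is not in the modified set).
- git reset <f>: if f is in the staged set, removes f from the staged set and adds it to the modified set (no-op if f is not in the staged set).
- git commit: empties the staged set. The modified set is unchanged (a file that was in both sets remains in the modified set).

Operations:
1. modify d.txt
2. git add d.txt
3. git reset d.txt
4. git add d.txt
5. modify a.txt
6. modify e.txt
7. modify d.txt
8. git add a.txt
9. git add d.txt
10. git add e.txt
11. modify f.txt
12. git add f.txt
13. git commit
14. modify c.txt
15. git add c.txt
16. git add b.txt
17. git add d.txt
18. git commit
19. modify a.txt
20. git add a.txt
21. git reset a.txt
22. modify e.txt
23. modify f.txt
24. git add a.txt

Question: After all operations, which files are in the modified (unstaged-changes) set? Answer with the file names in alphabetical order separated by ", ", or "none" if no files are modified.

Answer: e.txt, f.txt

Derivation:
After op 1 (modify d.txt): modified={d.txt} staged={none}
After op 2 (git add d.txt): modified={none} staged={d.txt}
After op 3 (git reset d.txt): modified={d.txt} staged={none}
After op 4 (git add d.txt): modified={none} staged={d.txt}
After op 5 (modify a.txt): modified={a.txt} staged={d.txt}
After op 6 (modify e.txt): modified={a.txt, e.txt} staged={d.txt}
After op 7 (modify d.txt): modified={a.txt, d.txt, e.txt} staged={d.txt}
After op 8 (git add a.txt): modified={d.txt, e.txt} staged={a.txt, d.txt}
After op 9 (git add d.txt): modified={e.txt} staged={a.txt, d.txt}
After op 10 (git add e.txt): modified={none} staged={a.txt, d.txt, e.txt}
After op 11 (modify f.txt): modified={f.txt} staged={a.txt, d.txt, e.txt}
After op 12 (git add f.txt): modified={none} staged={a.txt, d.txt, e.txt, f.txt}
After op 13 (git commit): modified={none} staged={none}
After op 14 (modify c.txt): modified={c.txt} staged={none}
After op 15 (git add c.txt): modified={none} staged={c.txt}
After op 16 (git add b.txt): modified={none} staged={c.txt}
After op 17 (git add d.txt): modified={none} staged={c.txt}
After op 18 (git commit): modified={none} staged={none}
After op 19 (modify a.txt): modified={a.txt} staged={none}
After op 20 (git add a.txt): modified={none} staged={a.txt}
After op 21 (git reset a.txt): modified={a.txt} staged={none}
After op 22 (modify e.txt): modified={a.txt, e.txt} staged={none}
After op 23 (modify f.txt): modified={a.txt, e.txt, f.txt} staged={none}
After op 24 (git add a.txt): modified={e.txt, f.txt} staged={a.txt}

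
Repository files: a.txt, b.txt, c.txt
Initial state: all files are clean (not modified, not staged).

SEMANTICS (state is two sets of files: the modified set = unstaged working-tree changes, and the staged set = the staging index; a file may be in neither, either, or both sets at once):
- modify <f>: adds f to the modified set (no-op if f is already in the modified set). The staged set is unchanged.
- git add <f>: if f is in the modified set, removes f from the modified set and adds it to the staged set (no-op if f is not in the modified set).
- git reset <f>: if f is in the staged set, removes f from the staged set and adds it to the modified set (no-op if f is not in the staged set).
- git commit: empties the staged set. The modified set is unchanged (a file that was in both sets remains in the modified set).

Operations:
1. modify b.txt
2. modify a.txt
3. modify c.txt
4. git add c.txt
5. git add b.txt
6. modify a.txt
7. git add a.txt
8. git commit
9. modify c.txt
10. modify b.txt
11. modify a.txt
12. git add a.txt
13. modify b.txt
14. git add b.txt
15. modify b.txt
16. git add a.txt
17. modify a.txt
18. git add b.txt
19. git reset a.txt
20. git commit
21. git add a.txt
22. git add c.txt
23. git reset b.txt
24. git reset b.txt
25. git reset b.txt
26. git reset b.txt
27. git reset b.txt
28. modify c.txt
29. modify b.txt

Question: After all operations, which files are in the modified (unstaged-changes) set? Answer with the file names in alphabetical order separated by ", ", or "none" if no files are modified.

After op 1 (modify b.txt): modified={b.txt} staged={none}
After op 2 (modify a.txt): modified={a.txt, b.txt} staged={none}
After op 3 (modify c.txt): modified={a.txt, b.txt, c.txt} staged={none}
After op 4 (git add c.txt): modified={a.txt, b.txt} staged={c.txt}
After op 5 (git add b.txt): modified={a.txt} staged={b.txt, c.txt}
After op 6 (modify a.txt): modified={a.txt} staged={b.txt, c.txt}
After op 7 (git add a.txt): modified={none} staged={a.txt, b.txt, c.txt}
After op 8 (git commit): modified={none} staged={none}
After op 9 (modify c.txt): modified={c.txt} staged={none}
After op 10 (modify b.txt): modified={b.txt, c.txt} staged={none}
After op 11 (modify a.txt): modified={a.txt, b.txt, c.txt} staged={none}
After op 12 (git add a.txt): modified={b.txt, c.txt} staged={a.txt}
After op 13 (modify b.txt): modified={b.txt, c.txt} staged={a.txt}
After op 14 (git add b.txt): modified={c.txt} staged={a.txt, b.txt}
After op 15 (modify b.txt): modified={b.txt, c.txt} staged={a.txt, b.txt}
After op 16 (git add a.txt): modified={b.txt, c.txt} staged={a.txt, b.txt}
After op 17 (modify a.txt): modified={a.txt, b.txt, c.txt} staged={a.txt, b.txt}
After op 18 (git add b.txt): modified={a.txt, c.txt} staged={a.txt, b.txt}
After op 19 (git reset a.txt): modified={a.txt, c.txt} staged={b.txt}
After op 20 (git commit): modified={a.txt, c.txt} staged={none}
After op 21 (git add a.txt): modified={c.txt} staged={a.txt}
After op 22 (git add c.txt): modified={none} staged={a.txt, c.txt}
After op 23 (git reset b.txt): modified={none} staged={a.txt, c.txt}
After op 24 (git reset b.txt): modified={none} staged={a.txt, c.txt}
After op 25 (git reset b.txt): modified={none} staged={a.txt, c.txt}
After op 26 (git reset b.txt): modified={none} staged={a.txt, c.txt}
After op 27 (git reset b.txt): modified={none} staged={a.txt, c.txt}
After op 28 (modify c.txt): modified={c.txt} staged={a.txt, c.txt}
After op 29 (modify b.txt): modified={b.txt, c.txt} staged={a.txt, c.txt}

Answer: b.txt, c.txt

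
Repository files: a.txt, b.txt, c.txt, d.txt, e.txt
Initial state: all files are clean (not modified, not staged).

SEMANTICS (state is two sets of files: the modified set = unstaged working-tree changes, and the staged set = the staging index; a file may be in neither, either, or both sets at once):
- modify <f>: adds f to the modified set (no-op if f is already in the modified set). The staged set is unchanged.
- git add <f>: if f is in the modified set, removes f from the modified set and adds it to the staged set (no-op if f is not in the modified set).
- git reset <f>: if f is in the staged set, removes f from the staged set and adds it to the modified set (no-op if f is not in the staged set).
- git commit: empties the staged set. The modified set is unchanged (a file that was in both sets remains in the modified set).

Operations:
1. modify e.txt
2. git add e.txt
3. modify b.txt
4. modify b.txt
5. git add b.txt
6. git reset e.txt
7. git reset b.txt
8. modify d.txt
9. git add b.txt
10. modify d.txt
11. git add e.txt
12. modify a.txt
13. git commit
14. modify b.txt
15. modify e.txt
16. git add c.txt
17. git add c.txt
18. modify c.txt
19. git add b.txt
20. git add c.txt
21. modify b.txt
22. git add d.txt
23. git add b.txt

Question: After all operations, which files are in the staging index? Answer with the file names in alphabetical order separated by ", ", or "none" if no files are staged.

Answer: b.txt, c.txt, d.txt

Derivation:
After op 1 (modify e.txt): modified={e.txt} staged={none}
After op 2 (git add e.txt): modified={none} staged={e.txt}
After op 3 (modify b.txt): modified={b.txt} staged={e.txt}
After op 4 (modify b.txt): modified={b.txt} staged={e.txt}
After op 5 (git add b.txt): modified={none} staged={b.txt, e.txt}
After op 6 (git reset e.txt): modified={e.txt} staged={b.txt}
After op 7 (git reset b.txt): modified={b.txt, e.txt} staged={none}
After op 8 (modify d.txt): modified={b.txt, d.txt, e.txt} staged={none}
After op 9 (git add b.txt): modified={d.txt, e.txt} staged={b.txt}
After op 10 (modify d.txt): modified={d.txt, e.txt} staged={b.txt}
After op 11 (git add e.txt): modified={d.txt} staged={b.txt, e.txt}
After op 12 (modify a.txt): modified={a.txt, d.txt} staged={b.txt, e.txt}
After op 13 (git commit): modified={a.txt, d.txt} staged={none}
After op 14 (modify b.txt): modified={a.txt, b.txt, d.txt} staged={none}
After op 15 (modify e.txt): modified={a.txt, b.txt, d.txt, e.txt} staged={none}
After op 16 (git add c.txt): modified={a.txt, b.txt, d.txt, e.txt} staged={none}
After op 17 (git add c.txt): modified={a.txt, b.txt, d.txt, e.txt} staged={none}
After op 18 (modify c.txt): modified={a.txt, b.txt, c.txt, d.txt, e.txt} staged={none}
After op 19 (git add b.txt): modified={a.txt, c.txt, d.txt, e.txt} staged={b.txt}
After op 20 (git add c.txt): modified={a.txt, d.txt, e.txt} staged={b.txt, c.txt}
After op 21 (modify b.txt): modified={a.txt, b.txt, d.txt, e.txt} staged={b.txt, c.txt}
After op 22 (git add d.txt): modified={a.txt, b.txt, e.txt} staged={b.txt, c.txt, d.txt}
After op 23 (git add b.txt): modified={a.txt, e.txt} staged={b.txt, c.txt, d.txt}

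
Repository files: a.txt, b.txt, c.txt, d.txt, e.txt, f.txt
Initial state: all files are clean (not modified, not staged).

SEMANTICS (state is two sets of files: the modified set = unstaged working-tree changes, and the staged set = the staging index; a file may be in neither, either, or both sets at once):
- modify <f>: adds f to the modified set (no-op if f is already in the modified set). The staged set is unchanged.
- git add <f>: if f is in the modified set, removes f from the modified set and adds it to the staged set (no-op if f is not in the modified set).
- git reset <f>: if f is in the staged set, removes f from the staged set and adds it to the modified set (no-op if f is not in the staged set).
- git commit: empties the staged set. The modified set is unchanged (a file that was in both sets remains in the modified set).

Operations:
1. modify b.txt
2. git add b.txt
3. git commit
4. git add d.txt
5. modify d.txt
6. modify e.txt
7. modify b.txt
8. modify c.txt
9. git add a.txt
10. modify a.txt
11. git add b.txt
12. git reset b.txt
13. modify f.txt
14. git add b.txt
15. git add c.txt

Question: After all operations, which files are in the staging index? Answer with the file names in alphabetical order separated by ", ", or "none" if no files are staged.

After op 1 (modify b.txt): modified={b.txt} staged={none}
After op 2 (git add b.txt): modified={none} staged={b.txt}
After op 3 (git commit): modified={none} staged={none}
After op 4 (git add d.txt): modified={none} staged={none}
After op 5 (modify d.txt): modified={d.txt} staged={none}
After op 6 (modify e.txt): modified={d.txt, e.txt} staged={none}
After op 7 (modify b.txt): modified={b.txt, d.txt, e.txt} staged={none}
After op 8 (modify c.txt): modified={b.txt, c.txt, d.txt, e.txt} staged={none}
After op 9 (git add a.txt): modified={b.txt, c.txt, d.txt, e.txt} staged={none}
After op 10 (modify a.txt): modified={a.txt, b.txt, c.txt, d.txt, e.txt} staged={none}
After op 11 (git add b.txt): modified={a.txt, c.txt, d.txt, e.txt} staged={b.txt}
After op 12 (git reset b.txt): modified={a.txt, b.txt, c.txt, d.txt, e.txt} staged={none}
After op 13 (modify f.txt): modified={a.txt, b.txt, c.txt, d.txt, e.txt, f.txt} staged={none}
After op 14 (git add b.txt): modified={a.txt, c.txt, d.txt, e.txt, f.txt} staged={b.txt}
After op 15 (git add c.txt): modified={a.txt, d.txt, e.txt, f.txt} staged={b.txt, c.txt}

Answer: b.txt, c.txt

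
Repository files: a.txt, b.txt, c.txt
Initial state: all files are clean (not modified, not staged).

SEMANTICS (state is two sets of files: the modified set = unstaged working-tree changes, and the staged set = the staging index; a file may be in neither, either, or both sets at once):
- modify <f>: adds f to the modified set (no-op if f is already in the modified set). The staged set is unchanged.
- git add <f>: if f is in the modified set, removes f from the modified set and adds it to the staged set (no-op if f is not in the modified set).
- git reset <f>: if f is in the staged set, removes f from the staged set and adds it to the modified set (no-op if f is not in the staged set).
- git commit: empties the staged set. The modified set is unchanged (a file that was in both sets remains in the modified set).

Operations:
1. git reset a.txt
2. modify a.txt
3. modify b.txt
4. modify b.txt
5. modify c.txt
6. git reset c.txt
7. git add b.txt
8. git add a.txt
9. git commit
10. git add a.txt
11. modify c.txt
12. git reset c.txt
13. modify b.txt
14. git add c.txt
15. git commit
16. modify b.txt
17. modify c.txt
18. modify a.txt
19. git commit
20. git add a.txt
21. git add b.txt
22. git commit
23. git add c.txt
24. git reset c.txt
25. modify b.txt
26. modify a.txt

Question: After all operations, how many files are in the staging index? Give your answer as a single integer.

After op 1 (git reset a.txt): modified={none} staged={none}
After op 2 (modify a.txt): modified={a.txt} staged={none}
After op 3 (modify b.txt): modified={a.txt, b.txt} staged={none}
After op 4 (modify b.txt): modified={a.txt, b.txt} staged={none}
After op 5 (modify c.txt): modified={a.txt, b.txt, c.txt} staged={none}
After op 6 (git reset c.txt): modified={a.txt, b.txt, c.txt} staged={none}
After op 7 (git add b.txt): modified={a.txt, c.txt} staged={b.txt}
After op 8 (git add a.txt): modified={c.txt} staged={a.txt, b.txt}
After op 9 (git commit): modified={c.txt} staged={none}
After op 10 (git add a.txt): modified={c.txt} staged={none}
After op 11 (modify c.txt): modified={c.txt} staged={none}
After op 12 (git reset c.txt): modified={c.txt} staged={none}
After op 13 (modify b.txt): modified={b.txt, c.txt} staged={none}
After op 14 (git add c.txt): modified={b.txt} staged={c.txt}
After op 15 (git commit): modified={b.txt} staged={none}
After op 16 (modify b.txt): modified={b.txt} staged={none}
After op 17 (modify c.txt): modified={b.txt, c.txt} staged={none}
After op 18 (modify a.txt): modified={a.txt, b.txt, c.txt} staged={none}
After op 19 (git commit): modified={a.txt, b.txt, c.txt} staged={none}
After op 20 (git add a.txt): modified={b.txt, c.txt} staged={a.txt}
After op 21 (git add b.txt): modified={c.txt} staged={a.txt, b.txt}
After op 22 (git commit): modified={c.txt} staged={none}
After op 23 (git add c.txt): modified={none} staged={c.txt}
After op 24 (git reset c.txt): modified={c.txt} staged={none}
After op 25 (modify b.txt): modified={b.txt, c.txt} staged={none}
After op 26 (modify a.txt): modified={a.txt, b.txt, c.txt} staged={none}
Final staged set: {none} -> count=0

Answer: 0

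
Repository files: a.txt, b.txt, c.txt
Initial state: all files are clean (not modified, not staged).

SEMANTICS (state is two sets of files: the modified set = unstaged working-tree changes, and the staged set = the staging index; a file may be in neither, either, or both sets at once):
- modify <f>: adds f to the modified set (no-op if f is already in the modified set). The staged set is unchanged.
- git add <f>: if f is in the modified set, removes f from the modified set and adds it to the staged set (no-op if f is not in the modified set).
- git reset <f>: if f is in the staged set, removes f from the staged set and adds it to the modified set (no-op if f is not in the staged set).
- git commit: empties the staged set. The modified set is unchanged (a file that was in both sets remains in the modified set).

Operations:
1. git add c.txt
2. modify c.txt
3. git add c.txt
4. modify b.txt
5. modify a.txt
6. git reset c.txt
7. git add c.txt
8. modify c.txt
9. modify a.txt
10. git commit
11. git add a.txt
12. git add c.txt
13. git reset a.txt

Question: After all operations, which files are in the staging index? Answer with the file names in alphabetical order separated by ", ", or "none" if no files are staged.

After op 1 (git add c.txt): modified={none} staged={none}
After op 2 (modify c.txt): modified={c.txt} staged={none}
After op 3 (git add c.txt): modified={none} staged={c.txt}
After op 4 (modify b.txt): modified={b.txt} staged={c.txt}
After op 5 (modify a.txt): modified={a.txt, b.txt} staged={c.txt}
After op 6 (git reset c.txt): modified={a.txt, b.txt, c.txt} staged={none}
After op 7 (git add c.txt): modified={a.txt, b.txt} staged={c.txt}
After op 8 (modify c.txt): modified={a.txt, b.txt, c.txt} staged={c.txt}
After op 9 (modify a.txt): modified={a.txt, b.txt, c.txt} staged={c.txt}
After op 10 (git commit): modified={a.txt, b.txt, c.txt} staged={none}
After op 11 (git add a.txt): modified={b.txt, c.txt} staged={a.txt}
After op 12 (git add c.txt): modified={b.txt} staged={a.txt, c.txt}
After op 13 (git reset a.txt): modified={a.txt, b.txt} staged={c.txt}

Answer: c.txt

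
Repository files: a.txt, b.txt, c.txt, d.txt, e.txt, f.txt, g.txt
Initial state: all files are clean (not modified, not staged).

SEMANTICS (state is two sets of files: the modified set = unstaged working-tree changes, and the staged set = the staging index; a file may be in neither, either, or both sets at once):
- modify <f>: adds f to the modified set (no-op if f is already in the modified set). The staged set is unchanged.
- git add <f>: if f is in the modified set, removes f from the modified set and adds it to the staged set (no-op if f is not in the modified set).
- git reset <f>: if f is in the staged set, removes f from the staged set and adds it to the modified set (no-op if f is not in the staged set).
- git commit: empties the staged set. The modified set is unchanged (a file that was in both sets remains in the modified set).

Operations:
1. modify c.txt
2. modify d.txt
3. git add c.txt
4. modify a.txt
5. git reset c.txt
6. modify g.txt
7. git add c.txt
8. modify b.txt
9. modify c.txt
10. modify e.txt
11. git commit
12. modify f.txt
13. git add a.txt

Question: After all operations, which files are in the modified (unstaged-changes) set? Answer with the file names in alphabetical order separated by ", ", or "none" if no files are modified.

After op 1 (modify c.txt): modified={c.txt} staged={none}
After op 2 (modify d.txt): modified={c.txt, d.txt} staged={none}
After op 3 (git add c.txt): modified={d.txt} staged={c.txt}
After op 4 (modify a.txt): modified={a.txt, d.txt} staged={c.txt}
After op 5 (git reset c.txt): modified={a.txt, c.txt, d.txt} staged={none}
After op 6 (modify g.txt): modified={a.txt, c.txt, d.txt, g.txt} staged={none}
After op 7 (git add c.txt): modified={a.txt, d.txt, g.txt} staged={c.txt}
After op 8 (modify b.txt): modified={a.txt, b.txt, d.txt, g.txt} staged={c.txt}
After op 9 (modify c.txt): modified={a.txt, b.txt, c.txt, d.txt, g.txt} staged={c.txt}
After op 10 (modify e.txt): modified={a.txt, b.txt, c.txt, d.txt, e.txt, g.txt} staged={c.txt}
After op 11 (git commit): modified={a.txt, b.txt, c.txt, d.txt, e.txt, g.txt} staged={none}
After op 12 (modify f.txt): modified={a.txt, b.txt, c.txt, d.txt, e.txt, f.txt, g.txt} staged={none}
After op 13 (git add a.txt): modified={b.txt, c.txt, d.txt, e.txt, f.txt, g.txt} staged={a.txt}

Answer: b.txt, c.txt, d.txt, e.txt, f.txt, g.txt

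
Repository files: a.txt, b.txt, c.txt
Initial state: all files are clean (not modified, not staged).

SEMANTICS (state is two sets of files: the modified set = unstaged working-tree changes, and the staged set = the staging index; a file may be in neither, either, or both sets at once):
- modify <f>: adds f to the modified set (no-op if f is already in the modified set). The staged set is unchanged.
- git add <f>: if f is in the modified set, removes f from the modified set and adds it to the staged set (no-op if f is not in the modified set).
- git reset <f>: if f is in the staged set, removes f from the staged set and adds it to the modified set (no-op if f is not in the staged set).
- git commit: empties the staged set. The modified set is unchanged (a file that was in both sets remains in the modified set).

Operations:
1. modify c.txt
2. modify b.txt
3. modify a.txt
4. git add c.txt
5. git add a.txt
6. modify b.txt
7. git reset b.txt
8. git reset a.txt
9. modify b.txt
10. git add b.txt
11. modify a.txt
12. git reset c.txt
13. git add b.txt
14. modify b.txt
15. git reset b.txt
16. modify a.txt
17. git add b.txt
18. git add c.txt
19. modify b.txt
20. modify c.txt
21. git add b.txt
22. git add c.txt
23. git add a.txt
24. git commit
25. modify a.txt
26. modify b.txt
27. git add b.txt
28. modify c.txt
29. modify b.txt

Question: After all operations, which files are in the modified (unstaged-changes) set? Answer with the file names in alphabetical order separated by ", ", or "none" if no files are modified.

After op 1 (modify c.txt): modified={c.txt} staged={none}
After op 2 (modify b.txt): modified={b.txt, c.txt} staged={none}
After op 3 (modify a.txt): modified={a.txt, b.txt, c.txt} staged={none}
After op 4 (git add c.txt): modified={a.txt, b.txt} staged={c.txt}
After op 5 (git add a.txt): modified={b.txt} staged={a.txt, c.txt}
After op 6 (modify b.txt): modified={b.txt} staged={a.txt, c.txt}
After op 7 (git reset b.txt): modified={b.txt} staged={a.txt, c.txt}
After op 8 (git reset a.txt): modified={a.txt, b.txt} staged={c.txt}
After op 9 (modify b.txt): modified={a.txt, b.txt} staged={c.txt}
After op 10 (git add b.txt): modified={a.txt} staged={b.txt, c.txt}
After op 11 (modify a.txt): modified={a.txt} staged={b.txt, c.txt}
After op 12 (git reset c.txt): modified={a.txt, c.txt} staged={b.txt}
After op 13 (git add b.txt): modified={a.txt, c.txt} staged={b.txt}
After op 14 (modify b.txt): modified={a.txt, b.txt, c.txt} staged={b.txt}
After op 15 (git reset b.txt): modified={a.txt, b.txt, c.txt} staged={none}
After op 16 (modify a.txt): modified={a.txt, b.txt, c.txt} staged={none}
After op 17 (git add b.txt): modified={a.txt, c.txt} staged={b.txt}
After op 18 (git add c.txt): modified={a.txt} staged={b.txt, c.txt}
After op 19 (modify b.txt): modified={a.txt, b.txt} staged={b.txt, c.txt}
After op 20 (modify c.txt): modified={a.txt, b.txt, c.txt} staged={b.txt, c.txt}
After op 21 (git add b.txt): modified={a.txt, c.txt} staged={b.txt, c.txt}
After op 22 (git add c.txt): modified={a.txt} staged={b.txt, c.txt}
After op 23 (git add a.txt): modified={none} staged={a.txt, b.txt, c.txt}
After op 24 (git commit): modified={none} staged={none}
After op 25 (modify a.txt): modified={a.txt} staged={none}
After op 26 (modify b.txt): modified={a.txt, b.txt} staged={none}
After op 27 (git add b.txt): modified={a.txt} staged={b.txt}
After op 28 (modify c.txt): modified={a.txt, c.txt} staged={b.txt}
After op 29 (modify b.txt): modified={a.txt, b.txt, c.txt} staged={b.txt}

Answer: a.txt, b.txt, c.txt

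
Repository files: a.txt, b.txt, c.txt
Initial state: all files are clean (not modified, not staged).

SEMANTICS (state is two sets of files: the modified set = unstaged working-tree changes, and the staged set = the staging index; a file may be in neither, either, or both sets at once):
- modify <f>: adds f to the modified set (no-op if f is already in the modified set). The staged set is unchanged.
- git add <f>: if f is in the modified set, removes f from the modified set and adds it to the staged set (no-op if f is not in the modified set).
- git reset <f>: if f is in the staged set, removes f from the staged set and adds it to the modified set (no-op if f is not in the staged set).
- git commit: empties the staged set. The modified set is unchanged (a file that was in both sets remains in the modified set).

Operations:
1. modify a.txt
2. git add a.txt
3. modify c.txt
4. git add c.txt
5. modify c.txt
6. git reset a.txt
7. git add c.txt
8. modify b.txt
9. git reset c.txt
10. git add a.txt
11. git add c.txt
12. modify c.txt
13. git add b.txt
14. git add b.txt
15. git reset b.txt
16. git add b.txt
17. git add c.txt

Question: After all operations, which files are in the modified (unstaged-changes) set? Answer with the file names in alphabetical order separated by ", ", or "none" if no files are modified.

After op 1 (modify a.txt): modified={a.txt} staged={none}
After op 2 (git add a.txt): modified={none} staged={a.txt}
After op 3 (modify c.txt): modified={c.txt} staged={a.txt}
After op 4 (git add c.txt): modified={none} staged={a.txt, c.txt}
After op 5 (modify c.txt): modified={c.txt} staged={a.txt, c.txt}
After op 6 (git reset a.txt): modified={a.txt, c.txt} staged={c.txt}
After op 7 (git add c.txt): modified={a.txt} staged={c.txt}
After op 8 (modify b.txt): modified={a.txt, b.txt} staged={c.txt}
After op 9 (git reset c.txt): modified={a.txt, b.txt, c.txt} staged={none}
After op 10 (git add a.txt): modified={b.txt, c.txt} staged={a.txt}
After op 11 (git add c.txt): modified={b.txt} staged={a.txt, c.txt}
After op 12 (modify c.txt): modified={b.txt, c.txt} staged={a.txt, c.txt}
After op 13 (git add b.txt): modified={c.txt} staged={a.txt, b.txt, c.txt}
After op 14 (git add b.txt): modified={c.txt} staged={a.txt, b.txt, c.txt}
After op 15 (git reset b.txt): modified={b.txt, c.txt} staged={a.txt, c.txt}
After op 16 (git add b.txt): modified={c.txt} staged={a.txt, b.txt, c.txt}
After op 17 (git add c.txt): modified={none} staged={a.txt, b.txt, c.txt}

Answer: none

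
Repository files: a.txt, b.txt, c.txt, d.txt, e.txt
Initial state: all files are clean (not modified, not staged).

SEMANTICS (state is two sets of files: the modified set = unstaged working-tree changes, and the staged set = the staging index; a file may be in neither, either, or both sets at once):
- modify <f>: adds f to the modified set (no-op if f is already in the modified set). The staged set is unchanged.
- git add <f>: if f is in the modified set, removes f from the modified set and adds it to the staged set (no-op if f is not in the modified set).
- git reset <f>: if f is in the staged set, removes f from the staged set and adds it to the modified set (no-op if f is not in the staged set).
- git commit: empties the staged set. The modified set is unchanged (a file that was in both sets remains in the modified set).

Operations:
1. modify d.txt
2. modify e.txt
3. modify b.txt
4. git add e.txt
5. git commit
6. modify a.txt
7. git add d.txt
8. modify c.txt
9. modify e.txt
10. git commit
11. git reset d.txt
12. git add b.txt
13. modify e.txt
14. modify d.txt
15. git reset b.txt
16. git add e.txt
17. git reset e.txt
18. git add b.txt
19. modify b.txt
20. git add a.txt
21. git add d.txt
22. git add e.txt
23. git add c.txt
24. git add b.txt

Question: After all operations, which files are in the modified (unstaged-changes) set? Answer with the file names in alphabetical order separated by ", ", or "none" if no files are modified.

After op 1 (modify d.txt): modified={d.txt} staged={none}
After op 2 (modify e.txt): modified={d.txt, e.txt} staged={none}
After op 3 (modify b.txt): modified={b.txt, d.txt, e.txt} staged={none}
After op 4 (git add e.txt): modified={b.txt, d.txt} staged={e.txt}
After op 5 (git commit): modified={b.txt, d.txt} staged={none}
After op 6 (modify a.txt): modified={a.txt, b.txt, d.txt} staged={none}
After op 7 (git add d.txt): modified={a.txt, b.txt} staged={d.txt}
After op 8 (modify c.txt): modified={a.txt, b.txt, c.txt} staged={d.txt}
After op 9 (modify e.txt): modified={a.txt, b.txt, c.txt, e.txt} staged={d.txt}
After op 10 (git commit): modified={a.txt, b.txt, c.txt, e.txt} staged={none}
After op 11 (git reset d.txt): modified={a.txt, b.txt, c.txt, e.txt} staged={none}
After op 12 (git add b.txt): modified={a.txt, c.txt, e.txt} staged={b.txt}
After op 13 (modify e.txt): modified={a.txt, c.txt, e.txt} staged={b.txt}
After op 14 (modify d.txt): modified={a.txt, c.txt, d.txt, e.txt} staged={b.txt}
After op 15 (git reset b.txt): modified={a.txt, b.txt, c.txt, d.txt, e.txt} staged={none}
After op 16 (git add e.txt): modified={a.txt, b.txt, c.txt, d.txt} staged={e.txt}
After op 17 (git reset e.txt): modified={a.txt, b.txt, c.txt, d.txt, e.txt} staged={none}
After op 18 (git add b.txt): modified={a.txt, c.txt, d.txt, e.txt} staged={b.txt}
After op 19 (modify b.txt): modified={a.txt, b.txt, c.txt, d.txt, e.txt} staged={b.txt}
After op 20 (git add a.txt): modified={b.txt, c.txt, d.txt, e.txt} staged={a.txt, b.txt}
After op 21 (git add d.txt): modified={b.txt, c.txt, e.txt} staged={a.txt, b.txt, d.txt}
After op 22 (git add e.txt): modified={b.txt, c.txt} staged={a.txt, b.txt, d.txt, e.txt}
After op 23 (git add c.txt): modified={b.txt} staged={a.txt, b.txt, c.txt, d.txt, e.txt}
After op 24 (git add b.txt): modified={none} staged={a.txt, b.txt, c.txt, d.txt, e.txt}

Answer: none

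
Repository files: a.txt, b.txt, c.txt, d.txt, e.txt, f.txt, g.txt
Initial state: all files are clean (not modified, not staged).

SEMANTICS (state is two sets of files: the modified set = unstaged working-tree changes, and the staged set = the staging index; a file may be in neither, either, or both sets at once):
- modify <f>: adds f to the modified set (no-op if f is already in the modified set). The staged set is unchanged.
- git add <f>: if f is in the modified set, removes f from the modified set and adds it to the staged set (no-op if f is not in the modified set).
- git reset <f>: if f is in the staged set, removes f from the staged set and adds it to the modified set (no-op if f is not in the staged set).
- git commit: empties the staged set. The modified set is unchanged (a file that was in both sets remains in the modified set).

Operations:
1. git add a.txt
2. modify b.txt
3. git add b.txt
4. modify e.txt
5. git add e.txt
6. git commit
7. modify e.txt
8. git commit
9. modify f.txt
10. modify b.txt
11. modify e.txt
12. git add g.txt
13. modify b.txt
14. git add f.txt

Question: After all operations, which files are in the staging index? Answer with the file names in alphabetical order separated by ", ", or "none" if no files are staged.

Answer: f.txt

Derivation:
After op 1 (git add a.txt): modified={none} staged={none}
After op 2 (modify b.txt): modified={b.txt} staged={none}
After op 3 (git add b.txt): modified={none} staged={b.txt}
After op 4 (modify e.txt): modified={e.txt} staged={b.txt}
After op 5 (git add e.txt): modified={none} staged={b.txt, e.txt}
After op 6 (git commit): modified={none} staged={none}
After op 7 (modify e.txt): modified={e.txt} staged={none}
After op 8 (git commit): modified={e.txt} staged={none}
After op 9 (modify f.txt): modified={e.txt, f.txt} staged={none}
After op 10 (modify b.txt): modified={b.txt, e.txt, f.txt} staged={none}
After op 11 (modify e.txt): modified={b.txt, e.txt, f.txt} staged={none}
After op 12 (git add g.txt): modified={b.txt, e.txt, f.txt} staged={none}
After op 13 (modify b.txt): modified={b.txt, e.txt, f.txt} staged={none}
After op 14 (git add f.txt): modified={b.txt, e.txt} staged={f.txt}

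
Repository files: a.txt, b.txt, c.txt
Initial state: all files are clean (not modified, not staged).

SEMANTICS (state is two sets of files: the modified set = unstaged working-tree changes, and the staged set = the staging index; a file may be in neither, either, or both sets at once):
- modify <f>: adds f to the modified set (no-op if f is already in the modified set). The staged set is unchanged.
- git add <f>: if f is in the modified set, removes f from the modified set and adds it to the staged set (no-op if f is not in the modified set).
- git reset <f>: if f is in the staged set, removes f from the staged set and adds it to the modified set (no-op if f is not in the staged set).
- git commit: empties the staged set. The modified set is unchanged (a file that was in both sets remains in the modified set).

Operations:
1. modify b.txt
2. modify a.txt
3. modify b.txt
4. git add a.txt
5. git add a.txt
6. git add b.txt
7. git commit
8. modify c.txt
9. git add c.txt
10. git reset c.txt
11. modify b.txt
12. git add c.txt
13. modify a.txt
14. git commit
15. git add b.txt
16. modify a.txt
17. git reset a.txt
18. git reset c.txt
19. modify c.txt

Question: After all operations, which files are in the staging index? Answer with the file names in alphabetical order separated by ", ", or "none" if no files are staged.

After op 1 (modify b.txt): modified={b.txt} staged={none}
After op 2 (modify a.txt): modified={a.txt, b.txt} staged={none}
After op 3 (modify b.txt): modified={a.txt, b.txt} staged={none}
After op 4 (git add a.txt): modified={b.txt} staged={a.txt}
After op 5 (git add a.txt): modified={b.txt} staged={a.txt}
After op 6 (git add b.txt): modified={none} staged={a.txt, b.txt}
After op 7 (git commit): modified={none} staged={none}
After op 8 (modify c.txt): modified={c.txt} staged={none}
After op 9 (git add c.txt): modified={none} staged={c.txt}
After op 10 (git reset c.txt): modified={c.txt} staged={none}
After op 11 (modify b.txt): modified={b.txt, c.txt} staged={none}
After op 12 (git add c.txt): modified={b.txt} staged={c.txt}
After op 13 (modify a.txt): modified={a.txt, b.txt} staged={c.txt}
After op 14 (git commit): modified={a.txt, b.txt} staged={none}
After op 15 (git add b.txt): modified={a.txt} staged={b.txt}
After op 16 (modify a.txt): modified={a.txt} staged={b.txt}
After op 17 (git reset a.txt): modified={a.txt} staged={b.txt}
After op 18 (git reset c.txt): modified={a.txt} staged={b.txt}
After op 19 (modify c.txt): modified={a.txt, c.txt} staged={b.txt}

Answer: b.txt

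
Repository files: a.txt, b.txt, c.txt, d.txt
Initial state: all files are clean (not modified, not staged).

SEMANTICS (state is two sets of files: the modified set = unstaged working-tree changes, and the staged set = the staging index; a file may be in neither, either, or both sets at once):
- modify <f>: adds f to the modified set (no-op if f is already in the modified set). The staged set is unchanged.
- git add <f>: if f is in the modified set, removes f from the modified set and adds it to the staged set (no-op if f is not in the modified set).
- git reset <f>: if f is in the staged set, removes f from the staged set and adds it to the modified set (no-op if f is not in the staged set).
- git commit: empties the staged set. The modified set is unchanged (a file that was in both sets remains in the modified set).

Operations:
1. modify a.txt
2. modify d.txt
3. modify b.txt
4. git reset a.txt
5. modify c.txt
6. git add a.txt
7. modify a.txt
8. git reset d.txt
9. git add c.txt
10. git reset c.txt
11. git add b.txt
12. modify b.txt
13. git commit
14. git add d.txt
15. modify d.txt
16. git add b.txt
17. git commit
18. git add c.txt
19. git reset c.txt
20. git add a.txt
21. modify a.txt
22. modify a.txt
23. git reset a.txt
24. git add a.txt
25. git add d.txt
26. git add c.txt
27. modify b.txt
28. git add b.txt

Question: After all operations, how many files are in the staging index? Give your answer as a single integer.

Answer: 4

Derivation:
After op 1 (modify a.txt): modified={a.txt} staged={none}
After op 2 (modify d.txt): modified={a.txt, d.txt} staged={none}
After op 3 (modify b.txt): modified={a.txt, b.txt, d.txt} staged={none}
After op 4 (git reset a.txt): modified={a.txt, b.txt, d.txt} staged={none}
After op 5 (modify c.txt): modified={a.txt, b.txt, c.txt, d.txt} staged={none}
After op 6 (git add a.txt): modified={b.txt, c.txt, d.txt} staged={a.txt}
After op 7 (modify a.txt): modified={a.txt, b.txt, c.txt, d.txt} staged={a.txt}
After op 8 (git reset d.txt): modified={a.txt, b.txt, c.txt, d.txt} staged={a.txt}
After op 9 (git add c.txt): modified={a.txt, b.txt, d.txt} staged={a.txt, c.txt}
After op 10 (git reset c.txt): modified={a.txt, b.txt, c.txt, d.txt} staged={a.txt}
After op 11 (git add b.txt): modified={a.txt, c.txt, d.txt} staged={a.txt, b.txt}
After op 12 (modify b.txt): modified={a.txt, b.txt, c.txt, d.txt} staged={a.txt, b.txt}
After op 13 (git commit): modified={a.txt, b.txt, c.txt, d.txt} staged={none}
After op 14 (git add d.txt): modified={a.txt, b.txt, c.txt} staged={d.txt}
After op 15 (modify d.txt): modified={a.txt, b.txt, c.txt, d.txt} staged={d.txt}
After op 16 (git add b.txt): modified={a.txt, c.txt, d.txt} staged={b.txt, d.txt}
After op 17 (git commit): modified={a.txt, c.txt, d.txt} staged={none}
After op 18 (git add c.txt): modified={a.txt, d.txt} staged={c.txt}
After op 19 (git reset c.txt): modified={a.txt, c.txt, d.txt} staged={none}
After op 20 (git add a.txt): modified={c.txt, d.txt} staged={a.txt}
After op 21 (modify a.txt): modified={a.txt, c.txt, d.txt} staged={a.txt}
After op 22 (modify a.txt): modified={a.txt, c.txt, d.txt} staged={a.txt}
After op 23 (git reset a.txt): modified={a.txt, c.txt, d.txt} staged={none}
After op 24 (git add a.txt): modified={c.txt, d.txt} staged={a.txt}
After op 25 (git add d.txt): modified={c.txt} staged={a.txt, d.txt}
After op 26 (git add c.txt): modified={none} staged={a.txt, c.txt, d.txt}
After op 27 (modify b.txt): modified={b.txt} staged={a.txt, c.txt, d.txt}
After op 28 (git add b.txt): modified={none} staged={a.txt, b.txt, c.txt, d.txt}
Final staged set: {a.txt, b.txt, c.txt, d.txt} -> count=4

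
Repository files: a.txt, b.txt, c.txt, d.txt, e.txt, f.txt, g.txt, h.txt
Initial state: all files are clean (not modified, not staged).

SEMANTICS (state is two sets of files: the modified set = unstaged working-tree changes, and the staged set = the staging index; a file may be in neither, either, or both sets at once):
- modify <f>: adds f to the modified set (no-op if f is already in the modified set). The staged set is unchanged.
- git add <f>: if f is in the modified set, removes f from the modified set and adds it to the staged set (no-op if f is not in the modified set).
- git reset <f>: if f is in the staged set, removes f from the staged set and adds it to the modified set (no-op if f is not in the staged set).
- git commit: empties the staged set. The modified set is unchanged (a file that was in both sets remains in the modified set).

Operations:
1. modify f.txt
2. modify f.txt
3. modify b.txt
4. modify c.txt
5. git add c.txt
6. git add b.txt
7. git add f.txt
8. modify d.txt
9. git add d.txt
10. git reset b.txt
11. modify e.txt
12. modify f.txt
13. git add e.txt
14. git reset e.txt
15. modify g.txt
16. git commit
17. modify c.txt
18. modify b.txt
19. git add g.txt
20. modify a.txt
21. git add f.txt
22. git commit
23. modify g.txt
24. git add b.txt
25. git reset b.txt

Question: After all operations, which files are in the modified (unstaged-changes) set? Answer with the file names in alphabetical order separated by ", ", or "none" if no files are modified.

Answer: a.txt, b.txt, c.txt, e.txt, g.txt

Derivation:
After op 1 (modify f.txt): modified={f.txt} staged={none}
After op 2 (modify f.txt): modified={f.txt} staged={none}
After op 3 (modify b.txt): modified={b.txt, f.txt} staged={none}
After op 4 (modify c.txt): modified={b.txt, c.txt, f.txt} staged={none}
After op 5 (git add c.txt): modified={b.txt, f.txt} staged={c.txt}
After op 6 (git add b.txt): modified={f.txt} staged={b.txt, c.txt}
After op 7 (git add f.txt): modified={none} staged={b.txt, c.txt, f.txt}
After op 8 (modify d.txt): modified={d.txt} staged={b.txt, c.txt, f.txt}
After op 9 (git add d.txt): modified={none} staged={b.txt, c.txt, d.txt, f.txt}
After op 10 (git reset b.txt): modified={b.txt} staged={c.txt, d.txt, f.txt}
After op 11 (modify e.txt): modified={b.txt, e.txt} staged={c.txt, d.txt, f.txt}
After op 12 (modify f.txt): modified={b.txt, e.txt, f.txt} staged={c.txt, d.txt, f.txt}
After op 13 (git add e.txt): modified={b.txt, f.txt} staged={c.txt, d.txt, e.txt, f.txt}
After op 14 (git reset e.txt): modified={b.txt, e.txt, f.txt} staged={c.txt, d.txt, f.txt}
After op 15 (modify g.txt): modified={b.txt, e.txt, f.txt, g.txt} staged={c.txt, d.txt, f.txt}
After op 16 (git commit): modified={b.txt, e.txt, f.txt, g.txt} staged={none}
After op 17 (modify c.txt): modified={b.txt, c.txt, e.txt, f.txt, g.txt} staged={none}
After op 18 (modify b.txt): modified={b.txt, c.txt, e.txt, f.txt, g.txt} staged={none}
After op 19 (git add g.txt): modified={b.txt, c.txt, e.txt, f.txt} staged={g.txt}
After op 20 (modify a.txt): modified={a.txt, b.txt, c.txt, e.txt, f.txt} staged={g.txt}
After op 21 (git add f.txt): modified={a.txt, b.txt, c.txt, e.txt} staged={f.txt, g.txt}
After op 22 (git commit): modified={a.txt, b.txt, c.txt, e.txt} staged={none}
After op 23 (modify g.txt): modified={a.txt, b.txt, c.txt, e.txt, g.txt} staged={none}
After op 24 (git add b.txt): modified={a.txt, c.txt, e.txt, g.txt} staged={b.txt}
After op 25 (git reset b.txt): modified={a.txt, b.txt, c.txt, e.txt, g.txt} staged={none}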